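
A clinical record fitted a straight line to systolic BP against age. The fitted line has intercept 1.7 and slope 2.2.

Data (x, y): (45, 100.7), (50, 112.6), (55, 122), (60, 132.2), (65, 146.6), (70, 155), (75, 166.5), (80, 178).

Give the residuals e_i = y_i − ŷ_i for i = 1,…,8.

0, 0.9, -0.7, -1.5, 1.9, -0.7, -0.2, 0.3

x=45: ŷ = 1.7 + 2.2·45 = 100.7; e = 100.7 − 100.7 = 0
x=50: ŷ = 1.7 + 2.2·50 = 111.7; e = 112.6 − 111.7 = 0.9
x=55: ŷ = 1.7 + 2.2·55 = 122.7; e = 122 − 122.7 = -0.7
x=60: ŷ = 1.7 + 2.2·60 = 133.7; e = 132.2 − 133.7 = -1.5
x=65: ŷ = 1.7 + 2.2·65 = 144.7; e = 146.6 − 144.7 = 1.9
x=70: ŷ = 1.7 + 2.2·70 = 155.7; e = 155 − 155.7 = -0.7
x=75: ŷ = 1.7 + 2.2·75 = 166.7; e = 166.5 − 166.7 = -0.2
x=80: ŷ = 1.7 + 2.2·80 = 177.7; e = 178 − 177.7 = 0.3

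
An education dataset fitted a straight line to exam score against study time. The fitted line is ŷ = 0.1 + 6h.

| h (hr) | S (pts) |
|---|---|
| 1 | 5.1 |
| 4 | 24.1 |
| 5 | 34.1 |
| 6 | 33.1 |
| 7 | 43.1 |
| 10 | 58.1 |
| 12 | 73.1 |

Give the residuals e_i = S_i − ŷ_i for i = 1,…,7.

-1, 0, 4, -3, 1, -2, 1

h=1: ŷ = 0.1 + 6·1 = 6.1; e = 5.1 − 6.1 = -1
h=4: ŷ = 0.1 + 6·4 = 24.1; e = 24.1 − 24.1 = 0
h=5: ŷ = 0.1 + 6·5 = 30.1; e = 34.1 − 30.1 = 4
h=6: ŷ = 0.1 + 6·6 = 36.1; e = 33.1 − 36.1 = -3
h=7: ŷ = 0.1 + 6·7 = 42.1; e = 43.1 − 42.1 = 1
h=10: ŷ = 0.1 + 6·10 = 60.1; e = 58.1 − 60.1 = -2
h=12: ŷ = 0.1 + 6·12 = 72.1; e = 73.1 − 72.1 = 1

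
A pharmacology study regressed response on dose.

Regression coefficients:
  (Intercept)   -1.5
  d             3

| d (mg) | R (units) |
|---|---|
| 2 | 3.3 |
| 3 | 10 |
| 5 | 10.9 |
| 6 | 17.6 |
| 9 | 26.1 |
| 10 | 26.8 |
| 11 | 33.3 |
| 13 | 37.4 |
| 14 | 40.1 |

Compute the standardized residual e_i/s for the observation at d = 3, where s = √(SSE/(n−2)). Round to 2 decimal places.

d=2: ŷ = -1.5 + 3·2 = 4.5; e = 3.3 − 4.5 = -1.2
d=3: ŷ = -1.5 + 3·3 = 7.5; e = 10 − 7.5 = 2.5
d=5: ŷ = -1.5 + 3·5 = 13.5; e = 10.9 − 13.5 = -2.6
d=6: ŷ = -1.5 + 3·6 = 16.5; e = 17.6 − 16.5 = 1.1
d=9: ŷ = -1.5 + 3·9 = 25.5; e = 26.1 − 25.5 = 0.6
d=10: ŷ = -1.5 + 3·10 = 28.5; e = 26.8 − 28.5 = -1.7
d=11: ŷ = -1.5 + 3·11 = 31.5; e = 33.3 − 31.5 = 1.8
d=13: ŷ = -1.5 + 3·13 = 37.5; e = 37.4 − 37.5 = -0.1
d=14: ŷ = -1.5 + 3·14 = 40.5; e = 40.1 − 40.5 = -0.4
SSE = 1.44 + 6.25 + 6.76 + 1.21 + 0.36 + 2.89 + 3.24 + 0.01 + 0.16 = 22.32
s = √(22.32/7) = 1.78566
e/s = 2.5 / 1.78566 = 1.40

1.40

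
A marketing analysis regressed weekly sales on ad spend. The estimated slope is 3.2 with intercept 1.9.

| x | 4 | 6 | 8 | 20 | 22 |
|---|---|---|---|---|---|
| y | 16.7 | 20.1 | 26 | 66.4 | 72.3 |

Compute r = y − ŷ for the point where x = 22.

ŷ = 1.9 + 3.2·22 = 72.3
r = 72.3 − 72.3 = 0

r = 0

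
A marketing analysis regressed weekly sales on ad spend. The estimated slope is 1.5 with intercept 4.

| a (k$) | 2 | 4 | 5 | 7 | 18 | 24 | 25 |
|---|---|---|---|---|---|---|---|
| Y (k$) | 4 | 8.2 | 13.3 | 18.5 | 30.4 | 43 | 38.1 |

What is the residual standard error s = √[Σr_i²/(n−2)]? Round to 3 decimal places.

a=2: ŷ = 4 + 1.5·2 = 7; r = 4 − 7 = -3
a=4: ŷ = 4 + 1.5·4 = 10; r = 8.2 − 10 = -1.8
a=5: ŷ = 4 + 1.5·5 = 11.5; r = 13.3 − 11.5 = 1.8
a=7: ŷ = 4 + 1.5·7 = 14.5; r = 18.5 − 14.5 = 4
a=18: ŷ = 4 + 1.5·18 = 31; r = 30.4 − 31 = -0.6
a=24: ŷ = 4 + 1.5·24 = 40; r = 43 − 40 = 3
a=25: ŷ = 4 + 1.5·25 = 41.5; r = 38.1 − 41.5 = -3.4
SSE = 9 + 3.24 + 3.24 + 16 + 0.36 + 9 + 11.56 = 52.4
s = √(52.4/5) = √10.48 ≈ 3.237

s = 3.237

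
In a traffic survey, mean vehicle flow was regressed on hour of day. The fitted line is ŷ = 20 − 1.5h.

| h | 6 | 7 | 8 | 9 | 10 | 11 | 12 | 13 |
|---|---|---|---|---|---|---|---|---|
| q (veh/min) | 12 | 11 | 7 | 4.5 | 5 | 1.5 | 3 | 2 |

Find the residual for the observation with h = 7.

ŷ = 20 − 1.5·7 = 9.5
e = 11 − 9.5 = 1.5

e = 1.5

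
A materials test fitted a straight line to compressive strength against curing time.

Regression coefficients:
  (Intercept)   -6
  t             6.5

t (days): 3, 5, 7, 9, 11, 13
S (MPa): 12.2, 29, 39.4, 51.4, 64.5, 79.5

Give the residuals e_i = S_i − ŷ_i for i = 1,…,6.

t=3: ŷ = -6 + 6.5·3 = 13.5; e = 12.2 − 13.5 = -1.3
t=5: ŷ = -6 + 6.5·5 = 26.5; e = 29 − 26.5 = 2.5
t=7: ŷ = -6 + 6.5·7 = 39.5; e = 39.4 − 39.5 = -0.1
t=9: ŷ = -6 + 6.5·9 = 52.5; e = 51.4 − 52.5 = -1.1
t=11: ŷ = -6 + 6.5·11 = 65.5; e = 64.5 − 65.5 = -1
t=13: ŷ = -6 + 6.5·13 = 78.5; e = 79.5 − 78.5 = 1

-1.3, 2.5, -0.1, -1.1, -1, 1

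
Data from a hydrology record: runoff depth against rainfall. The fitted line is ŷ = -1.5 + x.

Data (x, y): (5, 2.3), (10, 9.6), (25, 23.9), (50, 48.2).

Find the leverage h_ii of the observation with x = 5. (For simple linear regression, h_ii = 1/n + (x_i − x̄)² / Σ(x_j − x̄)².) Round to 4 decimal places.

x̄ = (5 + 10 + 25 + 50)/4 = 22.5
Σ(x − x̄)² = 306.25 + 156.25 + 6.25 + 756.25 = 1225
h = 1/4 + (-17.5)²/1225 = 0.25 + 0.25 = 0.5000

h = 0.5000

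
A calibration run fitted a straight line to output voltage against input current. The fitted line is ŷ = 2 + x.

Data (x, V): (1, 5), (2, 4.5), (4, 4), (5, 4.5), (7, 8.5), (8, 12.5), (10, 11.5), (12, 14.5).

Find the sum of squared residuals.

x=1: ŷ = 2 + 1 = 3; e = 5 − 3 = 2
x=2: ŷ = 2 + 2 = 4; e = 4.5 − 4 = 0.5
x=4: ŷ = 2 + 4 = 6; e = 4 − 6 = -2
x=5: ŷ = 2 + 5 = 7; e = 4.5 − 7 = -2.5
x=7: ŷ = 2 + 7 = 9; e = 8.5 − 9 = -0.5
x=8: ŷ = 2 + 8 = 10; e = 12.5 − 10 = 2.5
x=10: ŷ = 2 + 10 = 12; e = 11.5 − 12 = -0.5
x=12: ŷ = 2 + 12 = 14; e = 14.5 − 14 = 0.5
SSE = 4 + 0.25 + 4 + 6.25 + 0.25 + 6.25 + 0.25 + 0.25 = 21.5

SSE = 21.5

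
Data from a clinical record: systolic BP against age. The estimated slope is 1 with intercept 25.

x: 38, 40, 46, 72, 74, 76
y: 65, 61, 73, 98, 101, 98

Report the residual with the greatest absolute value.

e = -4

x=38: ŷ = 25 + 38 = 63; e = 65 − 63 = 2
x=40: ŷ = 25 + 40 = 65; e = 61 − 65 = -4
x=46: ŷ = 25 + 46 = 71; e = 73 − 71 = 2
x=72: ŷ = 25 + 72 = 97; e = 98 − 97 = 1
x=74: ŷ = 25 + 74 = 99; e = 101 − 99 = 2
x=76: ŷ = 25 + 76 = 101; e = 98 − 101 = -3
Largest |e| is 4 at x = 40, residual -4.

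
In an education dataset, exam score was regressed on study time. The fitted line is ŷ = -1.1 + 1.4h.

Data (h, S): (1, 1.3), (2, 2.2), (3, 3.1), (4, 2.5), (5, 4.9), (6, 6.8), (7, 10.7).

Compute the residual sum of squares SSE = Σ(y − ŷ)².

SSE = 10.5

h=1: ŷ = -1.1 + 1.4·1 = 0.3; r = 1.3 − 0.3 = 1
h=2: ŷ = -1.1 + 1.4·2 = 1.7; r = 2.2 − 1.7 = 0.5
h=3: ŷ = -1.1 + 1.4·3 = 3.1; r = 3.1 − 3.1 = 0
h=4: ŷ = -1.1 + 1.4·4 = 4.5; r = 2.5 − 4.5 = -2
h=5: ŷ = -1.1 + 1.4·5 = 5.9; r = 4.9 − 5.9 = -1
h=6: ŷ = -1.1 + 1.4·6 = 7.3; r = 6.8 − 7.3 = -0.5
h=7: ŷ = -1.1 + 1.4·7 = 8.7; r = 10.7 − 8.7 = 2
SSE = 1 + 0.25 + 0 + 4 + 1 + 0.25 + 4 = 10.5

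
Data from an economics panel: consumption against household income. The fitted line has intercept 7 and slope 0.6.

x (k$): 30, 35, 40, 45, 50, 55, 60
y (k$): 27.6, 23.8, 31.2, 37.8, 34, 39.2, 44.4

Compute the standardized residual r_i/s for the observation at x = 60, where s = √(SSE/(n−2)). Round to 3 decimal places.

0.441

x=30: ŷ = 7 + 0.6·30 = 25; r = 27.6 − 25 = 2.6
x=35: ŷ = 7 + 0.6·35 = 28; r = 23.8 − 28 = -4.2
x=40: ŷ = 7 + 0.6·40 = 31; r = 31.2 − 31 = 0.2
x=45: ŷ = 7 + 0.6·45 = 34; r = 37.8 − 34 = 3.8
x=50: ŷ = 7 + 0.6·50 = 37; r = 34 − 37 = -3
x=55: ŷ = 7 + 0.6·55 = 40; r = 39.2 − 40 = -0.8
x=60: ŷ = 7 + 0.6·60 = 43; r = 44.4 − 43 = 1.4
SSE = 6.76 + 17.64 + 0.04 + 14.44 + 9 + 0.64 + 1.96 = 50.48
s = √(50.48/5) = 3.17742
r/s = 1.4 / 3.17742 = 0.441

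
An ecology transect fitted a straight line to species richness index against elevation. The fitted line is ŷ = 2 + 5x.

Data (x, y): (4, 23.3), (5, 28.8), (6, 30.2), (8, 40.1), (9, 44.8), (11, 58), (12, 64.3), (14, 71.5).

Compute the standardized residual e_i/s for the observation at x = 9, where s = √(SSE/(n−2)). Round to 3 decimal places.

x=4: ŷ = 2 + 5·4 = 22; e = 23.3 − 22 = 1.3
x=5: ŷ = 2 + 5·5 = 27; e = 28.8 − 27 = 1.8
x=6: ŷ = 2 + 5·6 = 32; e = 30.2 − 32 = -1.8
x=8: ŷ = 2 + 5·8 = 42; e = 40.1 − 42 = -1.9
x=9: ŷ = 2 + 5·9 = 47; e = 44.8 − 47 = -2.2
x=11: ŷ = 2 + 5·11 = 57; e = 58 − 57 = 1
x=12: ŷ = 2 + 5·12 = 62; e = 64.3 − 62 = 2.3
x=14: ŷ = 2 + 5·14 = 72; e = 71.5 − 72 = -0.5
SSE = 1.69 + 3.24 + 3.24 + 3.61 + 4.84 + 1 + 5.29 + 0.25 = 23.16
s = √(23.16/6) = 1.96469
e/s = -2.2 / 1.96469 = -1.120

-1.120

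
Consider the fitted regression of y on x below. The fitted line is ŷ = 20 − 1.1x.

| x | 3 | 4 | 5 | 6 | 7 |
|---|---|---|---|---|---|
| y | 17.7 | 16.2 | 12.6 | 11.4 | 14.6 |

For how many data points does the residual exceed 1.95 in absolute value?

x=3: ŷ = 20 − 1.1·3 = 16.7; r = 17.7 − 16.7 = 1
x=4: ŷ = 20 − 1.1·4 = 15.6; r = 16.2 − 15.6 = 0.6
x=5: ŷ = 20 − 1.1·5 = 14.5; r = 12.6 − 14.5 = -1.9
x=6: ŷ = 20 − 1.1·6 = 13.4; r = 11.4 − 13.4 = -2
x=7: ŷ = 20 − 1.1·7 = 12.3; r = 14.6 − 12.3 = 2.3
|r| > 1.95: x=6 (|r|=2), x=7 (|r|=2.3) → 2

2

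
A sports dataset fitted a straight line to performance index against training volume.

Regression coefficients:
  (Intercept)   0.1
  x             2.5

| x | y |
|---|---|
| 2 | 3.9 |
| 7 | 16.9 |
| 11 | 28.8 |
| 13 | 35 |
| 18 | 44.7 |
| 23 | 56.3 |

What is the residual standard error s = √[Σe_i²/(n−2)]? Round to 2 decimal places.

x=2: ŷ = 0.1 + 2.5·2 = 5.1; e = 3.9 − 5.1 = -1.2
x=7: ŷ = 0.1 + 2.5·7 = 17.6; e = 16.9 − 17.6 = -0.7
x=11: ŷ = 0.1 + 2.5·11 = 27.6; e = 28.8 − 27.6 = 1.2
x=13: ŷ = 0.1 + 2.5·13 = 32.6; e = 35 − 32.6 = 2.4
x=18: ŷ = 0.1 + 2.5·18 = 45.1; e = 44.7 − 45.1 = -0.4
x=23: ŷ = 0.1 + 2.5·23 = 57.6; e = 56.3 − 57.6 = -1.3
SSE = 1.44 + 0.49 + 1.44 + 5.76 + 0.16 + 1.69 = 10.98
s = √(10.98/4) = √2.745 ≈ 1.66

s = 1.66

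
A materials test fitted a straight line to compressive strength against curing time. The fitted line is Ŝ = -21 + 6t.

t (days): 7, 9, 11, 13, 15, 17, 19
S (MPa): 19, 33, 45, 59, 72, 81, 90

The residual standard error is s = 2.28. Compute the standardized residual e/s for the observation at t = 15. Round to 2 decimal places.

Ŝ = -21 + 6·15 = 69
e = 72 − 69 = 3
e/s = 3 / 2.28 = 1.32

1.32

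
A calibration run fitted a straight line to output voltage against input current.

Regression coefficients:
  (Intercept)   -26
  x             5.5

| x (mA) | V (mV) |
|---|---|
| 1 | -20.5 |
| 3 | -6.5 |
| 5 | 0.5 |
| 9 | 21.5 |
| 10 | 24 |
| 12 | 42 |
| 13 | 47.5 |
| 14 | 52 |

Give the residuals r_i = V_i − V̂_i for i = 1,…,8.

x=1: V̂ = -26 + 5.5·1 = -20.5; r = -20.5 − (-20.5) = 0
x=3: V̂ = -26 + 5.5·3 = -9.5; r = -6.5 − (-9.5) = 3
x=5: V̂ = -26 + 5.5·5 = 1.5; r = 0.5 − 1.5 = -1
x=9: V̂ = -26 + 5.5·9 = 23.5; r = 21.5 − 23.5 = -2
x=10: V̂ = -26 + 5.5·10 = 29; r = 24 − 29 = -5
x=12: V̂ = -26 + 5.5·12 = 40; r = 42 − 40 = 2
x=13: V̂ = -26 + 5.5·13 = 45.5; r = 47.5 − 45.5 = 2
x=14: V̂ = -26 + 5.5·14 = 51; r = 52 − 51 = 1

0, 3, -1, -2, -5, 2, 2, 1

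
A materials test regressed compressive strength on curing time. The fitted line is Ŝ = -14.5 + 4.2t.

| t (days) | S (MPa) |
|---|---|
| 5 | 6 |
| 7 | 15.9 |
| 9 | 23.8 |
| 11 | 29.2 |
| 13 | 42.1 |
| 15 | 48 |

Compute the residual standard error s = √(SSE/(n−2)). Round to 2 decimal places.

s = 1.73

t=5: Ŝ = -14.5 + 4.2·5 = 6.5; r = 6 − 6.5 = -0.5
t=7: Ŝ = -14.5 + 4.2·7 = 14.9; r = 15.9 − 14.9 = 1
t=9: Ŝ = -14.5 + 4.2·9 = 23.3; r = 23.8 − 23.3 = 0.5
t=11: Ŝ = -14.5 + 4.2·11 = 31.7; r = 29.2 − 31.7 = -2.5
t=13: Ŝ = -14.5 + 4.2·13 = 40.1; r = 42.1 − 40.1 = 2
t=15: Ŝ = -14.5 + 4.2·15 = 48.5; r = 48 − 48.5 = -0.5
SSE = 0.25 + 1 + 0.25 + 6.25 + 4 + 0.25 = 12
s = √(12/4) = √3 ≈ 1.73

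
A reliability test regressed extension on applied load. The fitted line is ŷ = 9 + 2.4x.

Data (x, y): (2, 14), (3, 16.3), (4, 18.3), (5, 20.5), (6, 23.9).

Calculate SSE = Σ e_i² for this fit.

SSE = 0.64

x=2: ŷ = 9 + 2.4·2 = 13.8; e = 14 − 13.8 = 0.2
x=3: ŷ = 9 + 2.4·3 = 16.2; e = 16.3 − 16.2 = 0.1
x=4: ŷ = 9 + 2.4·4 = 18.6; e = 18.3 − 18.6 = -0.3
x=5: ŷ = 9 + 2.4·5 = 21; e = 20.5 − 21 = -0.5
x=6: ŷ = 9 + 2.4·6 = 23.4; e = 23.9 − 23.4 = 0.5
SSE = 0.04 + 0.01 + 0.09 + 0.25 + 0.25 = 0.64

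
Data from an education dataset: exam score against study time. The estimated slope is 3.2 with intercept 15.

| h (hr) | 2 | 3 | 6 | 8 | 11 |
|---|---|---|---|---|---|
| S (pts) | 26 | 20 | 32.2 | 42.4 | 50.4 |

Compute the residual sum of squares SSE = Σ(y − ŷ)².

SSE = 49.6

h=2: ŷ = 15 + 3.2·2 = 21.4; e = 26 − 21.4 = 4.6
h=3: ŷ = 15 + 3.2·3 = 24.6; e = 20 − 24.6 = -4.6
h=6: ŷ = 15 + 3.2·6 = 34.2; e = 32.2 − 34.2 = -2
h=8: ŷ = 15 + 3.2·8 = 40.6; e = 42.4 − 40.6 = 1.8
h=11: ŷ = 15 + 3.2·11 = 50.2; e = 50.4 − 50.2 = 0.2
SSE = 21.16 + 21.16 + 4 + 3.24 + 0.04 = 49.6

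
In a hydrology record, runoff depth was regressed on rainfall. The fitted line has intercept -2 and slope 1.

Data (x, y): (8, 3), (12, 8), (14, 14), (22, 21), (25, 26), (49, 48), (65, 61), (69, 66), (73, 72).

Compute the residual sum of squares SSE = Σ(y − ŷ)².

x=8: ŷ = -2 + 8 = 6; r = 3 − 6 = -3
x=12: ŷ = -2 + 12 = 10; r = 8 − 10 = -2
x=14: ŷ = -2 + 14 = 12; r = 14 − 12 = 2
x=22: ŷ = -2 + 22 = 20; r = 21 − 20 = 1
x=25: ŷ = -2 + 25 = 23; r = 26 − 23 = 3
x=49: ŷ = -2 + 49 = 47; r = 48 − 47 = 1
x=65: ŷ = -2 + 65 = 63; r = 61 − 63 = -2
x=69: ŷ = -2 + 69 = 67; r = 66 − 67 = -1
x=73: ŷ = -2 + 73 = 71; r = 72 − 71 = 1
SSE = 9 + 4 + 4 + 1 + 9 + 1 + 4 + 1 + 1 = 34

SSE = 34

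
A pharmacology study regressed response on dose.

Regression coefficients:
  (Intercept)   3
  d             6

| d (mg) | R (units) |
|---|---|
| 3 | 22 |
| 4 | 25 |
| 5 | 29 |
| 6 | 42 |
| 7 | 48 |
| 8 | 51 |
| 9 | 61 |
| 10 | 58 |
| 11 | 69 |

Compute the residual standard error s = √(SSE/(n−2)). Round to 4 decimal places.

d=3: ŷ = 3 + 6·3 = 21; e = 22 − 21 = 1
d=4: ŷ = 3 + 6·4 = 27; e = 25 − 27 = -2
d=5: ŷ = 3 + 6·5 = 33; e = 29 − 33 = -4
d=6: ŷ = 3 + 6·6 = 39; e = 42 − 39 = 3
d=7: ŷ = 3 + 6·7 = 45; e = 48 − 45 = 3
d=8: ŷ = 3 + 6·8 = 51; e = 51 − 51 = 0
d=9: ŷ = 3 + 6·9 = 57; e = 61 − 57 = 4
d=10: ŷ = 3 + 6·10 = 63; e = 58 − 63 = -5
d=11: ŷ = 3 + 6·11 = 69; e = 69 − 69 = 0
SSE = 1 + 4 + 16 + 9 + 9 + 0 + 16 + 25 + 0 = 80
s = √(80/7) = √11.4286 ≈ 3.3806

s = 3.3806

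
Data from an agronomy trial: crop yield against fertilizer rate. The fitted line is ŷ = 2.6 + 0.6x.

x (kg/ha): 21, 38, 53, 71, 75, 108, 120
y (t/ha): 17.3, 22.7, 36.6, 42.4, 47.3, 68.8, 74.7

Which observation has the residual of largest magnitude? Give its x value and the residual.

x=21: ŷ = 2.6 + 0.6·21 = 15.2; r = 17.3 − 15.2 = 2.1
x=38: ŷ = 2.6 + 0.6·38 = 25.4; r = 22.7 − 25.4 = -2.7
x=53: ŷ = 2.6 + 0.6·53 = 34.4; r = 36.6 − 34.4 = 2.2
x=71: ŷ = 2.6 + 0.6·71 = 45.2; r = 42.4 − 45.2 = -2.8
x=75: ŷ = 2.6 + 0.6·75 = 47.6; r = 47.3 − 47.6 = -0.3
x=108: ŷ = 2.6 + 0.6·108 = 67.4; r = 68.8 − 67.4 = 1.4
x=120: ŷ = 2.6 + 0.6·120 = 74.6; r = 74.7 − 74.6 = 0.1
Largest |r| is 2.8 at x = 71, residual -2.8.

x = 71, r = -2.8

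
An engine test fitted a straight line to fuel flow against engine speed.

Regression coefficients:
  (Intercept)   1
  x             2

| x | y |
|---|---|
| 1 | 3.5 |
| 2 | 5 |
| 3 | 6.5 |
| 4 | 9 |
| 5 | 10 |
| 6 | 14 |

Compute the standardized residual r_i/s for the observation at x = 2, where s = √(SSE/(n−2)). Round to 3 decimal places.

0.000

x=1: ŷ = 1 + 2·1 = 3; r = 3.5 − 3 = 0.5
x=2: ŷ = 1 + 2·2 = 5; r = 5 − 5 = 0
x=3: ŷ = 1 + 2·3 = 7; r = 6.5 − 7 = -0.5
x=4: ŷ = 1 + 2·4 = 9; r = 9 − 9 = 0
x=5: ŷ = 1 + 2·5 = 11; r = 10 − 11 = -1
x=6: ŷ = 1 + 2·6 = 13; r = 14 − 13 = 1
SSE = 0.25 + 0 + 0.25 + 0 + 1 + 1 = 2.5
s = √(2.5/4) = 0.790569
r/s = 0 / 0.790569 = 0.000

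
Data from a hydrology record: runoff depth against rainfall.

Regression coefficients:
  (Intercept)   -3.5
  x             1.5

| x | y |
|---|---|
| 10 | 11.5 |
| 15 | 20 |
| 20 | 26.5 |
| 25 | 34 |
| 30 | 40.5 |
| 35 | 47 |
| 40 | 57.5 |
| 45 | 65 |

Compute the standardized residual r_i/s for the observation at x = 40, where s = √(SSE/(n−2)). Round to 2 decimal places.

0.87

x=10: ŷ = -3.5 + 1.5·10 = 11.5; r = 11.5 − 11.5 = 0
x=15: ŷ = -3.5 + 1.5·15 = 19; r = 20 − 19 = 1
x=20: ŷ = -3.5 + 1.5·20 = 26.5; r = 26.5 − 26.5 = 0
x=25: ŷ = -3.5 + 1.5·25 = 34; r = 34 − 34 = 0
x=30: ŷ = -3.5 + 1.5·30 = 41.5; r = 40.5 − 41.5 = -1
x=35: ŷ = -3.5 + 1.5·35 = 49; r = 47 − 49 = -2
x=40: ŷ = -3.5 + 1.5·40 = 56.5; r = 57.5 − 56.5 = 1
x=45: ŷ = -3.5 + 1.5·45 = 64; r = 65 − 64 = 1
SSE = 0 + 1 + 0 + 0 + 1 + 4 + 1 + 1 = 8
s = √(8/6) = 1.1547
r/s = 1 / 1.1547 = 0.87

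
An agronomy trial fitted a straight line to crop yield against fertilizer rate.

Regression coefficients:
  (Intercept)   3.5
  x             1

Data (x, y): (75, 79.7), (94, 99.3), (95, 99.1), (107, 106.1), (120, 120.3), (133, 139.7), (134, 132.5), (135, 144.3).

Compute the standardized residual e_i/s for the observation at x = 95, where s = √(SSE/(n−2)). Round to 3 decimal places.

0.144

x=75: ŷ = 3.5 + 75 = 78.5; e = 79.7 − 78.5 = 1.2
x=94: ŷ = 3.5 + 94 = 97.5; e = 99.3 − 97.5 = 1.8
x=95: ŷ = 3.5 + 95 = 98.5; e = 99.1 − 98.5 = 0.6
x=107: ŷ = 3.5 + 107 = 110.5; e = 106.1 − 110.5 = -4.4
x=120: ŷ = 3.5 + 120 = 123.5; e = 120.3 − 123.5 = -3.2
x=133: ŷ = 3.5 + 133 = 136.5; e = 139.7 − 136.5 = 3.2
x=134: ŷ = 3.5 + 134 = 137.5; e = 132.5 − 137.5 = -5
x=135: ŷ = 3.5 + 135 = 138.5; e = 144.3 − 138.5 = 5.8
SSE = 1.44 + 3.24 + 0.36 + 19.36 + 10.24 + 10.24 + 25 + 33.64 = 103.52
s = √(103.52/6) = 4.15371
e/s = 0.6 / 4.15371 = 0.144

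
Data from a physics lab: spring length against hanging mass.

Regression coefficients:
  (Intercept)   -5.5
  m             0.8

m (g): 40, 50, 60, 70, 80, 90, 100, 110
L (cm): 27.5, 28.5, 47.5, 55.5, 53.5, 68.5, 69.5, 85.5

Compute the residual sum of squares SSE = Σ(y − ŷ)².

SSE = 150

m=40: ŷ = -5.5 + 0.8·40 = 26.5; r = 27.5 − 26.5 = 1
m=50: ŷ = -5.5 + 0.8·50 = 34.5; r = 28.5 − 34.5 = -6
m=60: ŷ = -5.5 + 0.8·60 = 42.5; r = 47.5 − 42.5 = 5
m=70: ŷ = -5.5 + 0.8·70 = 50.5; r = 55.5 − 50.5 = 5
m=80: ŷ = -5.5 + 0.8·80 = 58.5; r = 53.5 − 58.5 = -5
m=90: ŷ = -5.5 + 0.8·90 = 66.5; r = 68.5 − 66.5 = 2
m=100: ŷ = -5.5 + 0.8·100 = 74.5; r = 69.5 − 74.5 = -5
m=110: ŷ = -5.5 + 0.8·110 = 82.5; r = 85.5 − 82.5 = 3
SSE = 1 + 36 + 25 + 25 + 25 + 4 + 25 + 9 = 150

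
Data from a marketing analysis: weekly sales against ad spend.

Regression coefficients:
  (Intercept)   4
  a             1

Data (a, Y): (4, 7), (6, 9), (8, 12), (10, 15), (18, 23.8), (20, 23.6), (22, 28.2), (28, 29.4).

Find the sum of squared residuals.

a=4: ŷ = 4 + 4 = 8; e = 7 − 8 = -1
a=6: ŷ = 4 + 6 = 10; e = 9 − 10 = -1
a=8: ŷ = 4 + 8 = 12; e = 12 − 12 = 0
a=10: ŷ = 4 + 10 = 14; e = 15 − 14 = 1
a=18: ŷ = 4 + 18 = 22; e = 23.8 − 22 = 1.8
a=20: ŷ = 4 + 20 = 24; e = 23.6 − 24 = -0.4
a=22: ŷ = 4 + 22 = 26; e = 28.2 − 26 = 2.2
a=28: ŷ = 4 + 28 = 32; e = 29.4 − 32 = -2.6
SSE = 1 + 1 + 0 + 1 + 3.24 + 0.16 + 4.84 + 6.76 = 18

SSE = 18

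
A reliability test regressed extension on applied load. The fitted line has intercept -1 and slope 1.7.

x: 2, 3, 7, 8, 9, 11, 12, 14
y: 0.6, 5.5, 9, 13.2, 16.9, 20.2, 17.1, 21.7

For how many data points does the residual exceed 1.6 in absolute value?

5

x=2: ŷ = -1 + 1.7·2 = 2.4; r = 0.6 − 2.4 = -1.8
x=3: ŷ = -1 + 1.7·3 = 4.1; r = 5.5 − 4.1 = 1.4
x=7: ŷ = -1 + 1.7·7 = 10.9; r = 9 − 10.9 = -1.9
x=8: ŷ = -1 + 1.7·8 = 12.6; r = 13.2 − 12.6 = 0.6
x=9: ŷ = -1 + 1.7·9 = 14.3; r = 16.9 − 14.3 = 2.6
x=11: ŷ = -1 + 1.7·11 = 17.7; r = 20.2 − 17.7 = 2.5
x=12: ŷ = -1 + 1.7·12 = 19.4; r = 17.1 − 19.4 = -2.3
x=14: ŷ = -1 + 1.7·14 = 22.8; r = 21.7 − 22.8 = -1.1
|r| > 1.6: x=2 (|r|=1.8), x=7 (|r|=1.9), x=9 (|r|=2.6), x=11 (|r|=2.5), x=12 (|r|=2.3) → 5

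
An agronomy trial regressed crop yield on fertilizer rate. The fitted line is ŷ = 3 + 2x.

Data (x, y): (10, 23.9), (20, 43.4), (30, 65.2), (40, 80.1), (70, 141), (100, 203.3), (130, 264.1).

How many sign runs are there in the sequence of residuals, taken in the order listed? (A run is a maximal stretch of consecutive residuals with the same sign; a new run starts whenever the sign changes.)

x=10: ŷ = 3 + 2·10 = 23; r = 23.9 − 23 = 0.9
x=20: ŷ = 3 + 2·20 = 43; r = 43.4 − 43 = 0.4
x=30: ŷ = 3 + 2·30 = 63; r = 65.2 − 63 = 2.2
x=40: ŷ = 3 + 2·40 = 83; r = 80.1 − 83 = -2.9
x=70: ŷ = 3 + 2·70 = 143; r = 141 − 143 = -2
x=100: ŷ = 3 + 2·100 = 203; r = 203.3 − 203 = 0.3
x=130: ŷ = 3 + 2·130 = 263; r = 264.1 − 263 = 1.1
Signs: + + + − − + +
Runs: +×3, −×2, +×2 → 3

3 runs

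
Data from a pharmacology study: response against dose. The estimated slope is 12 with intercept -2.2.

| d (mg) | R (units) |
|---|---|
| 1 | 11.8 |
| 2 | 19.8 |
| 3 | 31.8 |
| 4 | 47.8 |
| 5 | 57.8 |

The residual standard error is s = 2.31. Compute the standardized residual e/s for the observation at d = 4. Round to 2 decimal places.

R̂ = -2.2 + 12·4 = 45.8
e = 47.8 − 45.8 = 2
e/s = 2 / 2.31 = 0.87

0.87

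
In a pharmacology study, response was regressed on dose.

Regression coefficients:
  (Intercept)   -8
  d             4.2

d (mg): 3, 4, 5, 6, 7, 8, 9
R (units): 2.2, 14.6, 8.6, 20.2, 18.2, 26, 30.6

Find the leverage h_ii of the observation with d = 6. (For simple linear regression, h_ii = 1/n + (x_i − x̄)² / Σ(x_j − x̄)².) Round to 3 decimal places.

d̄ = (3 + 4 + 5 + 6 + 7 + 8 + 9)/7 = 6
Σ(d − d̄)² = 9 + 4 + 1 + 0 + 1 + 4 + 9 = 28
h = 1/7 + (0)²/28 = 0.142857 + 0 = 0.143

h = 0.143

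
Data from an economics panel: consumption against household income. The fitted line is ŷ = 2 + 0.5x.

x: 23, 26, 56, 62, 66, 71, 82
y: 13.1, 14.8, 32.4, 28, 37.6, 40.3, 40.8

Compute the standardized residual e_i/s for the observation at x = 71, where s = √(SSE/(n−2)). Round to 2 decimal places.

x=23: ŷ = 2 + 0.5·23 = 13.5; e = 13.1 − 13.5 = -0.4
x=26: ŷ = 2 + 0.5·26 = 15; e = 14.8 − 15 = -0.2
x=56: ŷ = 2 + 0.5·56 = 30; e = 32.4 − 30 = 2.4
x=62: ŷ = 2 + 0.5·62 = 33; e = 28 − 33 = -5
x=66: ŷ = 2 + 0.5·66 = 35; e = 37.6 − 35 = 2.6
x=71: ŷ = 2 + 0.5·71 = 37.5; e = 40.3 − 37.5 = 2.8
x=82: ŷ = 2 + 0.5·82 = 43; e = 40.8 − 43 = -2.2
SSE = 0.16 + 0.04 + 5.76 + 25 + 6.76 + 7.84 + 4.84 = 50.4
s = √(50.4/5) = 3.1749
e/s = 2.8 / 3.1749 = 0.88

0.88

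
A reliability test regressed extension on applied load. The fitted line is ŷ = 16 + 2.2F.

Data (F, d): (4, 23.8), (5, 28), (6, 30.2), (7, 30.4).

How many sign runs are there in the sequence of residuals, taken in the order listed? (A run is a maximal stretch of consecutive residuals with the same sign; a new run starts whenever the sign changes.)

F=4: ŷ = 16 + 2.2·4 = 24.8; e = 23.8 − 24.8 = -1
F=5: ŷ = 16 + 2.2·5 = 27; e = 28 − 27 = 1
F=6: ŷ = 16 + 2.2·6 = 29.2; e = 30.2 − 29.2 = 1
F=7: ŷ = 16 + 2.2·7 = 31.4; e = 30.4 − 31.4 = -1
Signs: − + + −
Runs: −×1, +×2, −×1 → 3

3 runs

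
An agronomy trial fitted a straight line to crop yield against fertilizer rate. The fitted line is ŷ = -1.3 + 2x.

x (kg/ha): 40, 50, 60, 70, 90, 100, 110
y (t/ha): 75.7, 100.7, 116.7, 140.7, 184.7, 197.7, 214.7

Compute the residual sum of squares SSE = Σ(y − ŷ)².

x=40: ŷ = -1.3 + 2·40 = 78.7; e = 75.7 − 78.7 = -3
x=50: ŷ = -1.3 + 2·50 = 98.7; e = 100.7 − 98.7 = 2
x=60: ŷ = -1.3 + 2·60 = 118.7; e = 116.7 − 118.7 = -2
x=70: ŷ = -1.3 + 2·70 = 138.7; e = 140.7 − 138.7 = 2
x=90: ŷ = -1.3 + 2·90 = 178.7; e = 184.7 − 178.7 = 6
x=100: ŷ = -1.3 + 2·100 = 198.7; e = 197.7 − 198.7 = -1
x=110: ŷ = -1.3 + 2·110 = 218.7; e = 214.7 − 218.7 = -4
SSE = 9 + 4 + 4 + 4 + 36 + 1 + 16 = 74

SSE = 74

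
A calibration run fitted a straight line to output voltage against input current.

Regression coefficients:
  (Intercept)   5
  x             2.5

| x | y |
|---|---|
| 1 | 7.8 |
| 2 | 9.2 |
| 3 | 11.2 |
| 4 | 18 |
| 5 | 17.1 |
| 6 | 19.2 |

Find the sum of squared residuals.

x=1: ŷ = 5 + 2.5·1 = 7.5; r = 7.8 − 7.5 = 0.3
x=2: ŷ = 5 + 2.5·2 = 10; r = 9.2 − 10 = -0.8
x=3: ŷ = 5 + 2.5·3 = 12.5; r = 11.2 − 12.5 = -1.3
x=4: ŷ = 5 + 2.5·4 = 15; r = 18 − 15 = 3
x=5: ŷ = 5 + 2.5·5 = 17.5; r = 17.1 − 17.5 = -0.4
x=6: ŷ = 5 + 2.5·6 = 20; r = 19.2 − 20 = -0.8
SSE = 0.09 + 0.64 + 1.69 + 9 + 0.16 + 0.64 = 12.22

SSE = 12.22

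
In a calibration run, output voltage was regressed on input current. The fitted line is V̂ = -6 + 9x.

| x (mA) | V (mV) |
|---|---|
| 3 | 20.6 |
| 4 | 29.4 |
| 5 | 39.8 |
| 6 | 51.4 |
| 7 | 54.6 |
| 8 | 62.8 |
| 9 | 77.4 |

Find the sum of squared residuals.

x=3: V̂ = -6 + 9·3 = 21; r = 20.6 − 21 = -0.4
x=4: V̂ = -6 + 9·4 = 30; r = 29.4 − 30 = -0.6
x=5: V̂ = -6 + 9·5 = 39; r = 39.8 − 39 = 0.8
x=6: V̂ = -6 + 9·6 = 48; r = 51.4 − 48 = 3.4
x=7: V̂ = -6 + 9·7 = 57; r = 54.6 − 57 = -2.4
x=8: V̂ = -6 + 9·8 = 66; r = 62.8 − 66 = -3.2
x=9: V̂ = -6 + 9·9 = 75; r = 77.4 − 75 = 2.4
SSE = 0.16 + 0.36 + 0.64 + 11.56 + 5.76 + 10.24 + 5.76 = 34.48

SSE = 34.48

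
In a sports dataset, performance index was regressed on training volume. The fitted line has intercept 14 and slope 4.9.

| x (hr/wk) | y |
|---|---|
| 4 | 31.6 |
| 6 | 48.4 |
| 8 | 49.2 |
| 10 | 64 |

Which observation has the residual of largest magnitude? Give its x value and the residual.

x = 6, r = 5

x=4: ŷ = 14 + 4.9·4 = 33.6; r = 31.6 − 33.6 = -2
x=6: ŷ = 14 + 4.9·6 = 43.4; r = 48.4 − 43.4 = 5
x=8: ŷ = 14 + 4.9·8 = 53.2; r = 49.2 − 53.2 = -4
x=10: ŷ = 14 + 4.9·10 = 63; r = 64 − 63 = 1
Largest |r| is 5 at x = 6, residual 5.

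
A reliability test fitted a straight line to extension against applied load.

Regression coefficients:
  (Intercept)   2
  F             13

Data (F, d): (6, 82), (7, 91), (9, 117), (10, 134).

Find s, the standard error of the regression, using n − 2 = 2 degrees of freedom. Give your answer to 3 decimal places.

F=6: d̂ = 2 + 13·6 = 80; e = 82 − 80 = 2
F=7: d̂ = 2 + 13·7 = 93; e = 91 − 93 = -2
F=9: d̂ = 2 + 13·9 = 119; e = 117 − 119 = -2
F=10: d̂ = 2 + 13·10 = 132; e = 134 − 132 = 2
SSE = 4 + 4 + 4 + 4 = 16
s = √(16/2) = √8 ≈ 2.828

s = 2.828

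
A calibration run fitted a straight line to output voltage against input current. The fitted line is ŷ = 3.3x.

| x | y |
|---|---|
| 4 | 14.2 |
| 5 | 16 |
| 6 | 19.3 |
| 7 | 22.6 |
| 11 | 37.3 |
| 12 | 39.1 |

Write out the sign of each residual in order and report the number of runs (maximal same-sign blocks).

x=4: ŷ = 3.3·4 = 13.2; r = 14.2 − 13.2 = 1
x=5: ŷ = 3.3·5 = 16.5; r = 16 − 16.5 = -0.5
x=6: ŷ = 3.3·6 = 19.8; r = 19.3 − 19.8 = -0.5
x=7: ŷ = 3.3·7 = 23.1; r = 22.6 − 23.1 = -0.5
x=11: ŷ = 3.3·11 = 36.3; r = 37.3 − 36.3 = 1
x=12: ŷ = 3.3·12 = 39.6; r = 39.1 − 39.6 = -0.5
Signs: + − − − + −
Runs: +×1, −×3, +×1, −×1 → 4

4 runs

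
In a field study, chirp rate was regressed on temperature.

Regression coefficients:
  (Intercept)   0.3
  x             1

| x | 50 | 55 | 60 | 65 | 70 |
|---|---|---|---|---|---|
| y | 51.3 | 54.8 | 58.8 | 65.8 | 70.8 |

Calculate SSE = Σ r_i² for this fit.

x=50: ŷ = 0.3 + 50 = 50.3; r = 51.3 − 50.3 = 1
x=55: ŷ = 0.3 + 55 = 55.3; r = 54.8 − 55.3 = -0.5
x=60: ŷ = 0.3 + 60 = 60.3; r = 58.8 − 60.3 = -1.5
x=65: ŷ = 0.3 + 65 = 65.3; r = 65.8 − 65.3 = 0.5
x=70: ŷ = 0.3 + 70 = 70.3; r = 70.8 − 70.3 = 0.5
SSE = 1 + 0.25 + 2.25 + 0.25 + 0.25 = 4

SSE = 4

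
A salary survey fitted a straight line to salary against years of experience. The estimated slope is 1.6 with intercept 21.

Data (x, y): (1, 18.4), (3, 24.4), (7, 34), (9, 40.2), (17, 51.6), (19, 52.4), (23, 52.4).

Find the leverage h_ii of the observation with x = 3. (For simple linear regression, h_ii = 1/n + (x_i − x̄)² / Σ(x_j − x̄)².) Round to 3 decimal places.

h = 0.303

x̄ = (1 + 3 + 7 + 9 + 17 + 19 + 23)/7 = 11.2857
Σ(x − x̄)² = 105.796 + 68.6531 + 18.3673 + 5.22449 + 32.6531 + 59.5102 + 137.224 = 427.429
h = 1/7 + (-8.28571)²/427.429 = 0.142857 + 0.160619 = 0.303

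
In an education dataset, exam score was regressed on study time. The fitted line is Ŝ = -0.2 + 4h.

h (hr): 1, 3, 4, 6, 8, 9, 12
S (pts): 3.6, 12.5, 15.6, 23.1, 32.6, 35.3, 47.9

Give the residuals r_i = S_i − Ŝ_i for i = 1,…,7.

-0.2, 0.7, -0.2, -0.7, 0.8, -0.5, 0.1

h=1: Ŝ = -0.2 + 4·1 = 3.8; r = 3.6 − 3.8 = -0.2
h=3: Ŝ = -0.2 + 4·3 = 11.8; r = 12.5 − 11.8 = 0.7
h=4: Ŝ = -0.2 + 4·4 = 15.8; r = 15.6 − 15.8 = -0.2
h=6: Ŝ = -0.2 + 4·6 = 23.8; r = 23.1 − 23.8 = -0.7
h=8: Ŝ = -0.2 + 4·8 = 31.8; r = 32.6 − 31.8 = 0.8
h=9: Ŝ = -0.2 + 4·9 = 35.8; r = 35.3 − 35.8 = -0.5
h=12: Ŝ = -0.2 + 4·12 = 47.8; r = 47.9 − 47.8 = 0.1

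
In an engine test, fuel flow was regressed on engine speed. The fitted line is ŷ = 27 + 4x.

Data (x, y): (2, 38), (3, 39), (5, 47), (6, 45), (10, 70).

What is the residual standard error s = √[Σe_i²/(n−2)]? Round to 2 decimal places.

s = 4.24

x=2: ŷ = 27 + 4·2 = 35; e = 38 − 35 = 3
x=3: ŷ = 27 + 4·3 = 39; e = 39 − 39 = 0
x=5: ŷ = 27 + 4·5 = 47; e = 47 − 47 = 0
x=6: ŷ = 27 + 4·6 = 51; e = 45 − 51 = -6
x=10: ŷ = 27 + 4·10 = 67; e = 70 − 67 = 3
SSE = 9 + 0 + 0 + 36 + 9 = 54
s = √(54/3) = √18 ≈ 4.24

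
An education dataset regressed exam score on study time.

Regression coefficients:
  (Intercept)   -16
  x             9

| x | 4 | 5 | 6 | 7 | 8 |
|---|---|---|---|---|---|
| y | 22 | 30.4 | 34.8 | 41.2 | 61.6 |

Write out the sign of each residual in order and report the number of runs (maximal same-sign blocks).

x=4: ŷ = -16 + 9·4 = 20; r = 22 − 20 = 2
x=5: ŷ = -16 + 9·5 = 29; r = 30.4 − 29 = 1.4
x=6: ŷ = -16 + 9·6 = 38; r = 34.8 − 38 = -3.2
x=7: ŷ = -16 + 9·7 = 47; r = 41.2 − 47 = -5.8
x=8: ŷ = -16 + 9·8 = 56; r = 61.6 − 56 = 5.6
Signs: + + − − +
Runs: +×2, −×2, +×1 → 3

3 runs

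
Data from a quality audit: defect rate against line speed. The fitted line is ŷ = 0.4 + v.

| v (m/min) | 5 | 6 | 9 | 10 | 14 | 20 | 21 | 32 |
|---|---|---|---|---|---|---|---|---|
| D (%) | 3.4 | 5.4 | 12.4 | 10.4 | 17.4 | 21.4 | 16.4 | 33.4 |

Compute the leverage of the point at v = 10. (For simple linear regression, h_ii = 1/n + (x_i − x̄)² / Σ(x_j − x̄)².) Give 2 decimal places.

v̄ = (5 + 6 + 9 + 10 + 14 + 20 + 21 + 32)/8 = 14.625
Σ(v − v̄)² = 92.6406 + 74.3906 + 31.6406 + 21.3906 + 0.390625 + 28.8906 + 40.6406 + 301.891 = 591.875
h = 1/8 + (-4.625)²/591.875 = 0.125 + 0.0361404 = 0.16

h = 0.16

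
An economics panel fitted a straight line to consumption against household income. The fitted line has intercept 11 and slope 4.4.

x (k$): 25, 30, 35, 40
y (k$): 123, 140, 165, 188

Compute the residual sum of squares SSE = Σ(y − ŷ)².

x=25: ŷ = 11 + 4.4·25 = 121; r = 123 − 121 = 2
x=30: ŷ = 11 + 4.4·30 = 143; r = 140 − 143 = -3
x=35: ŷ = 11 + 4.4·35 = 165; r = 165 − 165 = 0
x=40: ŷ = 11 + 4.4·40 = 187; r = 188 − 187 = 1
SSE = 4 + 9 + 0 + 1 = 14

SSE = 14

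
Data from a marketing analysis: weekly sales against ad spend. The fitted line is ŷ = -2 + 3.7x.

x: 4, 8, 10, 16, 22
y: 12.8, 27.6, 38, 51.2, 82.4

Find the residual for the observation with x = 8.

r = 0

ŷ = -2 + 3.7·8 = 27.6
r = 27.6 − 27.6 = 0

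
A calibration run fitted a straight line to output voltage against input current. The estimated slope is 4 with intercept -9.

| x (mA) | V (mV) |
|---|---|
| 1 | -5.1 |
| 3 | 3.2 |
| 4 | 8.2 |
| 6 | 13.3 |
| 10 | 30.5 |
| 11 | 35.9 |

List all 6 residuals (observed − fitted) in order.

-0.1, 0.2, 1.2, -1.7, -0.5, 0.9

x=1: V̂ = -9 + 4·1 = -5; r = -5.1 − (-5) = -0.1
x=3: V̂ = -9 + 4·3 = 3; r = 3.2 − 3 = 0.2
x=4: V̂ = -9 + 4·4 = 7; r = 8.2 − 7 = 1.2
x=6: V̂ = -9 + 4·6 = 15; r = 13.3 − 15 = -1.7
x=10: V̂ = -9 + 4·10 = 31; r = 30.5 − 31 = -0.5
x=11: V̂ = -9 + 4·11 = 35; r = 35.9 − 35 = 0.9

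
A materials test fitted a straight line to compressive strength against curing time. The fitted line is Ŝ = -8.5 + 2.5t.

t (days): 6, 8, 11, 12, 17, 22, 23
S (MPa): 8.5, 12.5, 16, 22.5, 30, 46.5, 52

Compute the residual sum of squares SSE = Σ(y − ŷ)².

t=6: Ŝ = -8.5 + 2.5·6 = 6.5; e = 8.5 − 6.5 = 2
t=8: Ŝ = -8.5 + 2.5·8 = 11.5; e = 12.5 − 11.5 = 1
t=11: Ŝ = -8.5 + 2.5·11 = 19; e = 16 − 19 = -3
t=12: Ŝ = -8.5 + 2.5·12 = 21.5; e = 22.5 − 21.5 = 1
t=17: Ŝ = -8.5 + 2.5·17 = 34; e = 30 − 34 = -4
t=22: Ŝ = -8.5 + 2.5·22 = 46.5; e = 46.5 − 46.5 = 0
t=23: Ŝ = -8.5 + 2.5·23 = 49; e = 52 − 49 = 3
SSE = 4 + 1 + 9 + 1 + 16 + 0 + 9 = 40

SSE = 40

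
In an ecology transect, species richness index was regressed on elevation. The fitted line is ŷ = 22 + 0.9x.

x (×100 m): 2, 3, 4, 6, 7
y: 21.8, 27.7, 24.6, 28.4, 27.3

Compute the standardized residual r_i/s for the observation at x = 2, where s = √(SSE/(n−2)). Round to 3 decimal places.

x=2: ŷ = 22 + 0.9·2 = 23.8; r = 21.8 − 23.8 = -2
x=3: ŷ = 22 + 0.9·3 = 24.7; r = 27.7 − 24.7 = 3
x=4: ŷ = 22 + 0.9·4 = 25.6; r = 24.6 − 25.6 = -1
x=6: ŷ = 22 + 0.9·6 = 27.4; r = 28.4 − 27.4 = 1
x=7: ŷ = 22 + 0.9·7 = 28.3; r = 27.3 − 28.3 = -1
SSE = 4 + 9 + 1 + 1 + 1 = 16
s = √(16/3) = 2.3094
r/s = -2 / 2.3094 = -0.866

-0.866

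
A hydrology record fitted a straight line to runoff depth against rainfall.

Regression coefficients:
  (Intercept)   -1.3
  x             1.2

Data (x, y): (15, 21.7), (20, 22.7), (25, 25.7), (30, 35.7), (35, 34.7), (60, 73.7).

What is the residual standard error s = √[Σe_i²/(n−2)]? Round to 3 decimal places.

x=15: ŷ = -1.3 + 1.2·15 = 16.7; e = 21.7 − 16.7 = 5
x=20: ŷ = -1.3 + 1.2·20 = 22.7; e = 22.7 − 22.7 = 0
x=25: ŷ = -1.3 + 1.2·25 = 28.7; e = 25.7 − 28.7 = -3
x=30: ŷ = -1.3 + 1.2·30 = 34.7; e = 35.7 − 34.7 = 1
x=35: ŷ = -1.3 + 1.2·35 = 40.7; e = 34.7 − 40.7 = -6
x=60: ŷ = -1.3 + 1.2·60 = 70.7; e = 73.7 − 70.7 = 3
SSE = 25 + 0 + 9 + 1 + 36 + 9 = 80
s = √(80/4) = √20 ≈ 4.472

s = 4.472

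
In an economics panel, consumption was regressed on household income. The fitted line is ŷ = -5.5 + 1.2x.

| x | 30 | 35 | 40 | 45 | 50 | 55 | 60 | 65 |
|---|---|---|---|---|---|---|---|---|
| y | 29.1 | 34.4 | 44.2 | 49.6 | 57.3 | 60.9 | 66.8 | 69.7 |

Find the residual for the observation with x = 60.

ŷ = -5.5 + 1.2·60 = 66.5
e = 66.8 − 66.5 = 0.3

e = 0.3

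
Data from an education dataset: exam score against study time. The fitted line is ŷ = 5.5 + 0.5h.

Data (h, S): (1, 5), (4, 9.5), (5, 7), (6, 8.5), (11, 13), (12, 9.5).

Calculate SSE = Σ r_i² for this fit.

SSE = 14

h=1: ŷ = 5.5 + 0.5·1 = 6; r = 5 − 6 = -1
h=4: ŷ = 5.5 + 0.5·4 = 7.5; r = 9.5 − 7.5 = 2
h=5: ŷ = 5.5 + 0.5·5 = 8; r = 7 − 8 = -1
h=6: ŷ = 5.5 + 0.5·6 = 8.5; r = 8.5 − 8.5 = 0
h=11: ŷ = 5.5 + 0.5·11 = 11; r = 13 − 11 = 2
h=12: ŷ = 5.5 + 0.5·12 = 11.5; r = 9.5 − 11.5 = -2
SSE = 1 + 4 + 1 + 0 + 4 + 4 = 14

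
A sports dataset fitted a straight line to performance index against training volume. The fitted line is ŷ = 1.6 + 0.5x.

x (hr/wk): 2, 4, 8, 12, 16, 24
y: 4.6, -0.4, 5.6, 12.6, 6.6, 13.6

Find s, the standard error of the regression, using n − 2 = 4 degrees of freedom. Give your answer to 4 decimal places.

x=2: ŷ = 1.6 + 0.5·2 = 2.6; r = 4.6 − 2.6 = 2
x=4: ŷ = 1.6 + 0.5·4 = 3.6; r = -0.4 − 3.6 = -4
x=8: ŷ = 1.6 + 0.5·8 = 5.6; r = 5.6 − 5.6 = 0
x=12: ŷ = 1.6 + 0.5·12 = 7.6; r = 12.6 − 7.6 = 5
x=16: ŷ = 1.6 + 0.5·16 = 9.6; r = 6.6 − 9.6 = -3
x=24: ŷ = 1.6 + 0.5·24 = 13.6; r = 13.6 − 13.6 = 0
SSE = 4 + 16 + 0 + 25 + 9 + 0 = 54
s = √(54/4) = √13.5 ≈ 3.6742

s = 3.6742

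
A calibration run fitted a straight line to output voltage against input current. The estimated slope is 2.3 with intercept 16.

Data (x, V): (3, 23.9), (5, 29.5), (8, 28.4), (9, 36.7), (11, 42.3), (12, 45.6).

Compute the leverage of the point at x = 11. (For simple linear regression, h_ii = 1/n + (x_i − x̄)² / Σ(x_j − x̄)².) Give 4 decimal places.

h = 0.3167

x̄ = (3 + 5 + 8 + 9 + 11 + 12)/6 = 8
Σ(x − x̄)² = 25 + 9 + 0 + 1 + 9 + 16 = 60
h = 1/6 + (3)²/60 = 0.166667 + 0.15 = 0.3167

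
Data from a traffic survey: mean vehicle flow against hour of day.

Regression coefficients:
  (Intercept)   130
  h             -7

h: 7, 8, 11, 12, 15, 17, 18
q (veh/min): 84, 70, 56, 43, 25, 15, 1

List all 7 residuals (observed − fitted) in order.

3, -4, 3, -3, 0, 4, -3

h=7: q̂ = 130 − 7·7 = 81; e = 84 − 81 = 3
h=8: q̂ = 130 − 7·8 = 74; e = 70 − 74 = -4
h=11: q̂ = 130 − 7·11 = 53; e = 56 − 53 = 3
h=12: q̂ = 130 − 7·12 = 46; e = 43 − 46 = -3
h=15: q̂ = 130 − 7·15 = 25; e = 25 − 25 = 0
h=17: q̂ = 130 − 7·17 = 11; e = 15 − 11 = 4
h=18: q̂ = 130 − 7·18 = 4; e = 1 − 4 = -3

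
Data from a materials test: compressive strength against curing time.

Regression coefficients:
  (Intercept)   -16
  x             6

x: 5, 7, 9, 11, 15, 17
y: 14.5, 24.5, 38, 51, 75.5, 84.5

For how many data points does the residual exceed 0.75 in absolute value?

4

x=5: ŷ = -16 + 6·5 = 14; e = 14.5 − 14 = 0.5
x=7: ŷ = -16 + 6·7 = 26; e = 24.5 − 26 = -1.5
x=9: ŷ = -16 + 6·9 = 38; e = 38 − 38 = 0
x=11: ŷ = -16 + 6·11 = 50; e = 51 − 50 = 1
x=15: ŷ = -16 + 6·15 = 74; e = 75.5 − 74 = 1.5
x=17: ŷ = -16 + 6·17 = 86; e = 84.5 − 86 = -1.5
|e| > 0.75: x=7 (|e|=1.5), x=11 (|e|=1), x=15 (|e|=1.5), x=17 (|e|=1.5) → 4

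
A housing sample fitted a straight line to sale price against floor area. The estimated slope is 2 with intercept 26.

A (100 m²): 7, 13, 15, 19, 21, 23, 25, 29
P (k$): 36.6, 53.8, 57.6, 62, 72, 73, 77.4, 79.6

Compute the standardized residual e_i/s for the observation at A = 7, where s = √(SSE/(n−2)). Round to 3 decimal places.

-1.078

A=7: ŷ = 26 + 2·7 = 40; e = 36.6 − 40 = -3.4
A=13: ŷ = 26 + 2·13 = 52; e = 53.8 − 52 = 1.8
A=15: ŷ = 26 + 2·15 = 56; e = 57.6 − 56 = 1.6
A=19: ŷ = 26 + 2·19 = 64; e = 62 − 64 = -2
A=21: ŷ = 26 + 2·21 = 68; e = 72 − 68 = 4
A=23: ŷ = 26 + 2·23 = 72; e = 73 − 72 = 1
A=25: ŷ = 26 + 2·25 = 76; e = 77.4 − 76 = 1.4
A=29: ŷ = 26 + 2·29 = 84; e = 79.6 − 84 = -4.4
SSE = 11.56 + 3.24 + 2.56 + 4 + 16 + 1 + 1.96 + 19.36 = 59.68
s = √(59.68/6) = 3.15383
e/s = -3.4 / 3.15383 = -1.078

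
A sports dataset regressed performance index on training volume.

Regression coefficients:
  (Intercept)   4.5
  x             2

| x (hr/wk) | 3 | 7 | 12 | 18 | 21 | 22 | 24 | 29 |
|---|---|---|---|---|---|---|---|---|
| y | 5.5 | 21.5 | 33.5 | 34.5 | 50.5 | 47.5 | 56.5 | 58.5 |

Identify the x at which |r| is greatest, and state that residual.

x=3: ŷ = 4.5 + 2·3 = 10.5; r = 5.5 − 10.5 = -5
x=7: ŷ = 4.5 + 2·7 = 18.5; r = 21.5 − 18.5 = 3
x=12: ŷ = 4.5 + 2·12 = 28.5; r = 33.5 − 28.5 = 5
x=18: ŷ = 4.5 + 2·18 = 40.5; r = 34.5 − 40.5 = -6
x=21: ŷ = 4.5 + 2·21 = 46.5; r = 50.5 − 46.5 = 4
x=22: ŷ = 4.5 + 2·22 = 48.5; r = 47.5 − 48.5 = -1
x=24: ŷ = 4.5 + 2·24 = 52.5; r = 56.5 − 52.5 = 4
x=29: ŷ = 4.5 + 2·29 = 62.5; r = 58.5 − 62.5 = -4
Largest |r| is 6 at x = 18, residual -6.

x = 18, r = -6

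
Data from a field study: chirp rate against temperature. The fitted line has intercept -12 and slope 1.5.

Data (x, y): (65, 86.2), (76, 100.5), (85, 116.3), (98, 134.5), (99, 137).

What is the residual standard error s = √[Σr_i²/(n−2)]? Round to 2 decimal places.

s = 1.14

x=65: ŷ = -12 + 1.5·65 = 85.5; r = 86.2 − 85.5 = 0.7
x=76: ŷ = -12 + 1.5·76 = 102; r = 100.5 − 102 = -1.5
x=85: ŷ = -12 + 1.5·85 = 115.5; r = 116.3 − 115.5 = 0.8
x=98: ŷ = -12 + 1.5·98 = 135; r = 134.5 − 135 = -0.5
x=99: ŷ = -12 + 1.5·99 = 136.5; r = 137 − 136.5 = 0.5
SSE = 0.49 + 2.25 + 0.64 + 0.25 + 0.25 = 3.88
s = √(3.88/3) = √1.29333 ≈ 1.14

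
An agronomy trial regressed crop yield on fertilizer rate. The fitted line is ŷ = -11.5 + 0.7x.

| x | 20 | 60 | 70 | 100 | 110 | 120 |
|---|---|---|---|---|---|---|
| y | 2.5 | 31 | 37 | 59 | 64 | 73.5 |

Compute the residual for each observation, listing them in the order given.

0, 0.5, -0.5, 0.5, -1.5, 1

x=20: ŷ = -11.5 + 0.7·20 = 2.5; e = 2.5 − 2.5 = 0
x=60: ŷ = -11.5 + 0.7·60 = 30.5; e = 31 − 30.5 = 0.5
x=70: ŷ = -11.5 + 0.7·70 = 37.5; e = 37 − 37.5 = -0.5
x=100: ŷ = -11.5 + 0.7·100 = 58.5; e = 59 − 58.5 = 0.5
x=110: ŷ = -11.5 + 0.7·110 = 65.5; e = 64 − 65.5 = -1.5
x=120: ŷ = -11.5 + 0.7·120 = 72.5; e = 73.5 − 72.5 = 1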